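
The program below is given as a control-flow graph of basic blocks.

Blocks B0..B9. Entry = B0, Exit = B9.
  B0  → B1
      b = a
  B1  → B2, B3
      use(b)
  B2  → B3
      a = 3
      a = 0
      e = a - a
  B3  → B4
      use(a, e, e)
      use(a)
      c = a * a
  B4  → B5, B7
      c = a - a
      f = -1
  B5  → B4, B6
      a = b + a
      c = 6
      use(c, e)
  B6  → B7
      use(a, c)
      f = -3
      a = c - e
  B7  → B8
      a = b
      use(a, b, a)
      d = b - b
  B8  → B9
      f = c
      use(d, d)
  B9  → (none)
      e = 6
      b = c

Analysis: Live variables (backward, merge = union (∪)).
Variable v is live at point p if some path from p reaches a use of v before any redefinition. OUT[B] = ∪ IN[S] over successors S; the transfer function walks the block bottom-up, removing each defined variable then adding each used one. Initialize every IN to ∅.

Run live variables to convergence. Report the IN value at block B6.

Fixpoint table:
  B0:  IN={a, e}  OUT={a, b, e}
  B1:  IN={a, b, e}  OUT={a, b, e}
  B2:  IN={b}  OUT={a, b, e}
  B3:  IN={a, b, e}  OUT={a, b, e}
  B4:  IN={a, b, e}  OUT={a, b, c, e}
  B5:  IN={a, b, e}  OUT={a, b, c, e}
  B6:  IN={a, b, c, e}  OUT={b, c}
  B7:  IN={b, c}  OUT={c, d}
  B8:  IN={c, d}  OUT={c}
  B9:  IN={c}  OUT={}

Merge at B6: OUT[B6] = IN[B7] = {b, c}
Applying B6's transfer function to that OUT value gives IN[B6] (row B6 above).

Answer: {a, b, c, e}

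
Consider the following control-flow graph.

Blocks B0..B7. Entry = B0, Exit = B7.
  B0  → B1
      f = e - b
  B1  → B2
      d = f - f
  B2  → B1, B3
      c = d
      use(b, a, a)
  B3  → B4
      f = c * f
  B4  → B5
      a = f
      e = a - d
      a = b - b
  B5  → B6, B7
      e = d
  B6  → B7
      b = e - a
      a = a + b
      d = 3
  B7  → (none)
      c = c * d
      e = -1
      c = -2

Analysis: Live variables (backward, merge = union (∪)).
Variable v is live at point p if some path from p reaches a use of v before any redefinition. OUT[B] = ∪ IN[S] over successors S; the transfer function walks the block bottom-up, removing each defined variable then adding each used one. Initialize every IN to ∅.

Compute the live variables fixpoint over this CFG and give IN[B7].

Answer: {c, d}

Derivation:
Per-block solution:
  B0:  IN={a, b, e}  OUT={a, b, f}
  B1:  IN={a, b, f}  OUT={a, b, d, f}
  B2:  IN={a, b, d, f}  OUT={a, b, c, d, f}
  B3:  IN={b, c, d, f}  OUT={b, c, d, f}
  B4:  IN={b, c, d, f}  OUT={a, c, d}
  B5:  IN={a, c, d}  OUT={a, c, d, e}
  B6:  IN={a, c, e}  OUT={c, d}
  B7:  IN={c, d}  OUT={}

B7 is the boundary node: OUT[B7] = {}
Applying B7's transfer function to that OUT value gives IN[B7] (row B7 above).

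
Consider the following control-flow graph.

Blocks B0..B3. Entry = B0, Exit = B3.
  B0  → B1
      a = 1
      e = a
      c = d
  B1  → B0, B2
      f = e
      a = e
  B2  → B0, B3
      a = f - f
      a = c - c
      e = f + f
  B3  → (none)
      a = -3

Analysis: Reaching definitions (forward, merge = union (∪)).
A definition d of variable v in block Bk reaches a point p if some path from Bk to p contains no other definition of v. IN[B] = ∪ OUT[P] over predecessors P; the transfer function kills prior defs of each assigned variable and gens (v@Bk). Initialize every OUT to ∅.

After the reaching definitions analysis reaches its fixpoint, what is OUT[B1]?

Answer: {a@B1, c@B0, e@B0, f@B1}

Working:
Fixpoint table:
  B0:  IN={a@B1, a@B2, c@B0, e@B0, e@B2, f@B1}  OUT={a@B0, c@B0, e@B0, f@B1}
  B1:  IN={a@B0, c@B0, e@B0, f@B1}  OUT={a@B1, c@B0, e@B0, f@B1}
  B2:  IN={a@B1, c@B0, e@B0, f@B1}  OUT={a@B2, c@B0, e@B2, f@B1}
  B3:  IN={a@B2, c@B0, e@B2, f@B1}  OUT={a@B3, c@B0, e@B2, f@B1}

Merge at B1: IN[B1] = OUT[B0] = {a@B0, c@B0, e@B0, f@B1}
Applying B1's transfer function to that IN value gives OUT[B1] (row B1 above).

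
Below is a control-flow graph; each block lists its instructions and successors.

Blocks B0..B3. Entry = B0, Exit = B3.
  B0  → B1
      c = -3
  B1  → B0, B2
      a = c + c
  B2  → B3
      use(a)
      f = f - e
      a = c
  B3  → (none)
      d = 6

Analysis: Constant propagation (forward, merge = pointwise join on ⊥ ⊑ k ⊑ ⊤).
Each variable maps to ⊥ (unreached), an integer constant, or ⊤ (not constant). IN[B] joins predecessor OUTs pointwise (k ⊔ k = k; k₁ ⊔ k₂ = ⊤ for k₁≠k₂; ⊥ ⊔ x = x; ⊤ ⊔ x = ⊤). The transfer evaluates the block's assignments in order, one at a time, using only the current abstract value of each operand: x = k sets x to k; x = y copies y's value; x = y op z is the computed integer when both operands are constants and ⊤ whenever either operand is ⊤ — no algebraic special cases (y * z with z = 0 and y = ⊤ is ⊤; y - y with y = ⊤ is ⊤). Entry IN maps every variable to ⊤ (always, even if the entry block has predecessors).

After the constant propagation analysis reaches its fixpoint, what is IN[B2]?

Answer: {a: -6, b: ⊤, c: -3, d: ⊤, e: ⊤, f: ⊤}

Working:
Per-block solution:
  B0:   IN=(all ⊤)   OUT={c:-3; rest ⊤}
  B1:   IN={c:-3; rest ⊤}   OUT={a:-6, c:-3; rest ⊤}
  B2:   IN={a:-6, c:-3; rest ⊤}   OUT={a:-3, c:-3; rest ⊤}
  B3:   IN={a:-3, c:-3; rest ⊤}   OUT={a:-3, c:-3, d:6; rest ⊤}

Merge at B2: IN[B2] = OUT[B1] = {a: -6, b: ⊤, c: -3, d: ⊤, e: ⊤, f: ⊤}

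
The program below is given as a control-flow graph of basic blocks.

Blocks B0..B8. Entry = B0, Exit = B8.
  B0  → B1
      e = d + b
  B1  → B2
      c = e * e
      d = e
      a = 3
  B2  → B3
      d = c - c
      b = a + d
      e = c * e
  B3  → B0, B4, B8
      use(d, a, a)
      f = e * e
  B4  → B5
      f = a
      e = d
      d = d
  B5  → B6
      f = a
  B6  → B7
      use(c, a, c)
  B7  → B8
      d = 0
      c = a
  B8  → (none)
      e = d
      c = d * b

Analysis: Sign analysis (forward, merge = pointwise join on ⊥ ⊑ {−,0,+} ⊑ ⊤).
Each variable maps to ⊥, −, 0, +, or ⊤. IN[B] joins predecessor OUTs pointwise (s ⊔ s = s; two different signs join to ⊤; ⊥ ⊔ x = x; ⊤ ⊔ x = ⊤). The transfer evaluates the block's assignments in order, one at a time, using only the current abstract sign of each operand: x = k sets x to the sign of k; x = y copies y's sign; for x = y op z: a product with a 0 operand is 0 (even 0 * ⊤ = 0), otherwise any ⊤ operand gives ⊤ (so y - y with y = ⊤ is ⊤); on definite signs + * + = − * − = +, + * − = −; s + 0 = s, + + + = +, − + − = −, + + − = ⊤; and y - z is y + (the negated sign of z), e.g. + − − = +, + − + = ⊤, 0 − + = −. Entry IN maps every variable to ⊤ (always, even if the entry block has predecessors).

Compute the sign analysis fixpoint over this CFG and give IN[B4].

Answer: {a: +, b: ⊤, c: ⊤, d: ⊤, e: ⊤, f: ⊤}

Derivation:
Per-block solution:
  B0: | IN=(all ⊤) | OUT=(all ⊤)
  B1: | IN=(all ⊤) | OUT={a:+; rest ⊤}
  B2: | IN={a:+; rest ⊤} | OUT={a:+; rest ⊤}
  B3: | IN={a:+; rest ⊤} | OUT={a:+; rest ⊤}
  B4: | IN={a:+; rest ⊤} | OUT={a:+, f:+; rest ⊤}
  B5: | IN={a:+, f:+; rest ⊤} | OUT={a:+, f:+; rest ⊤}
  B6: | IN={a:+, f:+; rest ⊤} | OUT={a:+, f:+; rest ⊤}
  B7: | IN={a:+, f:+; rest ⊤} | OUT={a:+, c:+, d:0, f:+; rest ⊤}
  B8: | IN={a:+; rest ⊤} | OUT={a:+; rest ⊤}

Merge at B4: IN[B4] = OUT[B3] = {a: +, b: ⊤, c: ⊤, d: ⊤, e: ⊤, f: ⊤}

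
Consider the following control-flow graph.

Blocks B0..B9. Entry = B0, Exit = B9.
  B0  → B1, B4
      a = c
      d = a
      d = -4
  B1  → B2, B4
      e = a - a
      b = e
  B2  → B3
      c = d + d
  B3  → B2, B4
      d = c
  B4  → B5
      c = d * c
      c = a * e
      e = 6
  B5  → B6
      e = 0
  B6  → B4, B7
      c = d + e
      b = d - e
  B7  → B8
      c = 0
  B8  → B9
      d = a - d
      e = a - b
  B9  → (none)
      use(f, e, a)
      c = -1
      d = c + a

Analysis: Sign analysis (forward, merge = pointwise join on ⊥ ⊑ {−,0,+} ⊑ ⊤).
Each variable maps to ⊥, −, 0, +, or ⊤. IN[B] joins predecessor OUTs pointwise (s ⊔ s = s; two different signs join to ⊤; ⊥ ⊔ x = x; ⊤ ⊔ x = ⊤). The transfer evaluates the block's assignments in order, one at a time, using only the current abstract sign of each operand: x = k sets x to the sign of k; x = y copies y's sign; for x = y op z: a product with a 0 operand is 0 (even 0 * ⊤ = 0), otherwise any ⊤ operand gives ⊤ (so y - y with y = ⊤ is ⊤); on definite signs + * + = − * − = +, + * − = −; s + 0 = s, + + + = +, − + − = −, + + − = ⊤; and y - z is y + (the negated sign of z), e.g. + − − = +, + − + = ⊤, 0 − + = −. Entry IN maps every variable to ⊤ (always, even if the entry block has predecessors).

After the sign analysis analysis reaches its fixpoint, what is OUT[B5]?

Answer: {a: ⊤, b: ⊤, c: ⊤, d: -, e: 0, f: ⊤}

Working:
Per-block solution:
  B0: | IN=(all ⊤) | OUT={d:-; rest ⊤}
  B1: | IN={d:-; rest ⊤} | OUT={d:-; rest ⊤}
  B2: | IN={d:-; rest ⊤} | OUT={c:-, d:-; rest ⊤}
  B3: | IN={c:-, d:-; rest ⊤} | OUT={c:-, d:-; rest ⊤}
  B4: | IN={d:-; rest ⊤} | OUT={d:-, e:+; rest ⊤}
  B5: | IN={d:-, e:+; rest ⊤} | OUT={d:-, e:0; rest ⊤}
  B6: | IN={d:-, e:0; rest ⊤} | OUT={b:-, c:-, d:-, e:0; rest ⊤}
  B7: | IN={b:-, c:-, d:-, e:0; rest ⊤} | OUT={b:-, c:0, d:-, e:0; rest ⊤}
  B8: | IN={b:-, c:0, d:-, e:0; rest ⊤} | OUT={b:-, c:0; rest ⊤}
  B9: | IN={b:-, c:0; rest ⊤} | OUT={b:-, c:-; rest ⊤}

Merge at B5: IN[B5] = OUT[B4] = {a: ⊤, b: ⊤, c: ⊤, d: -, e: +, f: ⊤}
Applying B5's transfer function to that IN value gives OUT[B5] (row B5 above).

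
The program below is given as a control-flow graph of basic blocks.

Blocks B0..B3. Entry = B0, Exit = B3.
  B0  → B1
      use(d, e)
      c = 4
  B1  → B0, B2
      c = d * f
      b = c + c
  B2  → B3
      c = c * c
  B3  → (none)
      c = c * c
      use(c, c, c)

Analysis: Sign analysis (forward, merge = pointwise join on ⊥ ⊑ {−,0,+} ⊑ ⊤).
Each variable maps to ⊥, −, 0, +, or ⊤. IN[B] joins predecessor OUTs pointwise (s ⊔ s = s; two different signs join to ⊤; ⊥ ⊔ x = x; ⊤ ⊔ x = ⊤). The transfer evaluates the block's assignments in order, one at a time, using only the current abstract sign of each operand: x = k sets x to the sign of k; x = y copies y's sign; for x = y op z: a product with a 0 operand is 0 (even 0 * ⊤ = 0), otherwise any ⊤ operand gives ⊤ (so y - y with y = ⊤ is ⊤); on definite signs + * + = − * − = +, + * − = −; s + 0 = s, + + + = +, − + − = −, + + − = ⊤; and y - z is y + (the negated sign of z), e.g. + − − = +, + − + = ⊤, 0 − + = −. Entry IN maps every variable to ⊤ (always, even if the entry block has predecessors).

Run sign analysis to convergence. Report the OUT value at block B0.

Answer: {a: ⊤, b: ⊤, c: +, d: ⊤, e: ⊤, f: ⊤}

Trace:
Per-block solution:
  B0:   IN=(all ⊤)   OUT={c:+; rest ⊤}
  B1:   IN={c:+; rest ⊤}   OUT=(all ⊤)
  B2:   IN=(all ⊤)   OUT=(all ⊤)
  B3:   IN=(all ⊤)   OUT=(all ⊤)

Merge at B0 (entry node, so the boundary value (all ⊤) is joined with the incoming edge(s)): IN[B0] = (all ⊤) ⊔ OUT[B1] = {a: ⊤, b: ⊤, c: ⊤, d: ⊤, e: ⊤, f: ⊤}
Applying B0's transfer function to that IN value gives OUT[B0] (row B0 above).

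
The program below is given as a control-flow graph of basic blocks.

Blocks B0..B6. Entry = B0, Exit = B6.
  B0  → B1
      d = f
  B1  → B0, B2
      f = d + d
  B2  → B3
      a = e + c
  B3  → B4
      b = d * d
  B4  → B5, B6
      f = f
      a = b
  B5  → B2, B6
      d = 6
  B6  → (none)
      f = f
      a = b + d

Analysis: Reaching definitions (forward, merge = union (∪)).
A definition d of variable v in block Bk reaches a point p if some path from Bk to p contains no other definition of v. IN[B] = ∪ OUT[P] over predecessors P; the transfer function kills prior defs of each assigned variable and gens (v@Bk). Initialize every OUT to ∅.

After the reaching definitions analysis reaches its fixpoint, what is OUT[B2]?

Answer: {a@B2, b@B3, d@B0, d@B5, f@B1, f@B4}

Trace:
Per-block solution:
  B0:   IN={d@B0, f@B1}   OUT={d@B0, f@B1}
  B1:   IN={d@B0, f@B1}   OUT={d@B0, f@B1}
  B2:   IN={a@B4, b@B3, d@B0, d@B5, f@B1, f@B4}   OUT={a@B2, b@B3, d@B0, d@B5, f@B1, f@B4}
  B3:   IN={a@B2, b@B3, d@B0, d@B5, f@B1, f@B4}   OUT={a@B2, b@B3, d@B0, d@B5, f@B1, f@B4}
  B4:   IN={a@B2, b@B3, d@B0, d@B5, f@B1, f@B4}   OUT={a@B4, b@B3, d@B0, d@B5, f@B4}
  B5:   IN={a@B4, b@B3, d@B0, d@B5, f@B4}   OUT={a@B4, b@B3, d@B5, f@B4}
  B6:   IN={a@B4, b@B3, d@B0, d@B5, f@B4}   OUT={a@B6, b@B3, d@B0, d@B5, f@B6}

Merge at B2: IN[B2] = OUT[B1] ⊔ OUT[B5] = {a@B4, b@B3, d@B0, d@B5, f@B1, f@B4}
Applying B2's transfer function to that IN value gives OUT[B2] (row B2 above).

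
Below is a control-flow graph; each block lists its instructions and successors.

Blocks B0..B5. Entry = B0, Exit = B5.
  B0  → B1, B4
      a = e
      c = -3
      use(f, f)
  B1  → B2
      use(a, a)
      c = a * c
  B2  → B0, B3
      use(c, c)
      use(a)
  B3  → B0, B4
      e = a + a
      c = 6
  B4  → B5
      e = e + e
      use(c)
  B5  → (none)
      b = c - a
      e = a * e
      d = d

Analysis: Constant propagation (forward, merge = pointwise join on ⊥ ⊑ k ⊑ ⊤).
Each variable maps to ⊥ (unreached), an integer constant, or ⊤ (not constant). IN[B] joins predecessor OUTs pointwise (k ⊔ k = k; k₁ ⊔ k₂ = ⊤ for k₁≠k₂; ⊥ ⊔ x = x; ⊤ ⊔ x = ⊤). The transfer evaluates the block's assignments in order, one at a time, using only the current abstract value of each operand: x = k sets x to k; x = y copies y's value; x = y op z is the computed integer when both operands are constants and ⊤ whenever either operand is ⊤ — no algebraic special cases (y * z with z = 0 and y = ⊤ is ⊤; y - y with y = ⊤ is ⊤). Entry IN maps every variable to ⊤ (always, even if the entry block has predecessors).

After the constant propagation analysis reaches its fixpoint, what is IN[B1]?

Fixpoint table:
  B0:  IN=(all ⊤)  OUT={c:-3; rest ⊤}
  B1:  IN={c:-3; rest ⊤}  OUT=(all ⊤)
  B2:  IN=(all ⊤)  OUT=(all ⊤)
  B3:  IN=(all ⊤)  OUT={c:6; rest ⊤}
  B4:  IN=(all ⊤)  OUT=(all ⊤)
  B5:  IN=(all ⊤)  OUT=(all ⊤)

Merge at B1: IN[B1] = OUT[B0] = {a: ⊤, b: ⊤, c: -3, d: ⊤, e: ⊤, f: ⊤}

Answer: {a: ⊤, b: ⊤, c: -3, d: ⊤, e: ⊤, f: ⊤}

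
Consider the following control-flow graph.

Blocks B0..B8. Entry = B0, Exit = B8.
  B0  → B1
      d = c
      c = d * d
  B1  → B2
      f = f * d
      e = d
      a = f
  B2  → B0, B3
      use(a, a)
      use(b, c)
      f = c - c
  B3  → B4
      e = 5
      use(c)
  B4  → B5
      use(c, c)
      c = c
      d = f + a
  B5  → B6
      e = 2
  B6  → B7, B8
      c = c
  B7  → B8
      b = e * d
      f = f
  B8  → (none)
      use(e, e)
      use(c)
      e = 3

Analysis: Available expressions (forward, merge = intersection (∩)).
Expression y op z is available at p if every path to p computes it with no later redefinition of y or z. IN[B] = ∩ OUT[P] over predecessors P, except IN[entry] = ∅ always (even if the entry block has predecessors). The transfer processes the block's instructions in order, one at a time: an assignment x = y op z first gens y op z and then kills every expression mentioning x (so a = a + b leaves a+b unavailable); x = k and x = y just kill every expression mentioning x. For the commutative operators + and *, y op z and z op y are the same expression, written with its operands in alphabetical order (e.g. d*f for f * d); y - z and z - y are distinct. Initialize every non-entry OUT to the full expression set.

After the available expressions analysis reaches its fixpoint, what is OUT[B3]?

Answer: {c-c, d*d}

Derivation:
Converged values:
  B0:   IN={}   OUT={d*d}
  B1:   IN={d*d}   OUT={d*d}
  B2:   IN={d*d}   OUT={c-c, d*d}
  B3:   IN={c-c, d*d}   OUT={c-c, d*d}
  B4:   IN={c-c, d*d}   OUT={a+f}
  B5:   IN={a+f}   OUT={a+f}
  B6:   IN={a+f}   OUT={a+f}
  B7:   IN={a+f}   OUT={d*e}
  B8:   IN={}   OUT={}

Merge at B3: IN[B3] = OUT[B2] = {c-c, d*d}
Applying B3's transfer function to that IN value gives OUT[B3] (row B3 above).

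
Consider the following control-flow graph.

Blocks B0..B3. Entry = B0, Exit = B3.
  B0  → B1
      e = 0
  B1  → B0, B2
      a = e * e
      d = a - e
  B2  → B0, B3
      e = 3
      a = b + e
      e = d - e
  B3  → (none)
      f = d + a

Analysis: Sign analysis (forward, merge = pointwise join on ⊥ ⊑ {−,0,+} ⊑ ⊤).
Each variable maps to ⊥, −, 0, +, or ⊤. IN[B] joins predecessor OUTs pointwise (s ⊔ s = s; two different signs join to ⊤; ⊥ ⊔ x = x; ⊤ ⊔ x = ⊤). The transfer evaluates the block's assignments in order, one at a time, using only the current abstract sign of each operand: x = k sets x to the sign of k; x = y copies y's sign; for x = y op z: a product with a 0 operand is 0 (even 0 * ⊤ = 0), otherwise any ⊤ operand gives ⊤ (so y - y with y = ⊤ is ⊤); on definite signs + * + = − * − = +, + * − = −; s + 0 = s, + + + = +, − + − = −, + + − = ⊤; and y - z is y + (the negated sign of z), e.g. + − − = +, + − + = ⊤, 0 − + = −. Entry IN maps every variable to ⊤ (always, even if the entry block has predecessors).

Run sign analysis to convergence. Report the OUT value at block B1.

Answer: {a: 0, b: ⊤, c: ⊤, d: 0, e: 0, f: ⊤}

Working:
Fixpoint table:
  B0:   IN=(all ⊤)   OUT={e:0; rest ⊤}
  B1:   IN={e:0; rest ⊤}   OUT={a:0, d:0, e:0; rest ⊤}
  B2:   IN={a:0, d:0, e:0; rest ⊤}   OUT={d:0, e:-; rest ⊤}
  B3:   IN={d:0, e:-; rest ⊤}   OUT={d:0, e:-; rest ⊤}

Merge at B1: IN[B1] = OUT[B0] = {a: ⊤, b: ⊤, c: ⊤, d: ⊤, e: 0, f: ⊤}
Applying B1's transfer function to that IN value gives OUT[B1] (row B1 above).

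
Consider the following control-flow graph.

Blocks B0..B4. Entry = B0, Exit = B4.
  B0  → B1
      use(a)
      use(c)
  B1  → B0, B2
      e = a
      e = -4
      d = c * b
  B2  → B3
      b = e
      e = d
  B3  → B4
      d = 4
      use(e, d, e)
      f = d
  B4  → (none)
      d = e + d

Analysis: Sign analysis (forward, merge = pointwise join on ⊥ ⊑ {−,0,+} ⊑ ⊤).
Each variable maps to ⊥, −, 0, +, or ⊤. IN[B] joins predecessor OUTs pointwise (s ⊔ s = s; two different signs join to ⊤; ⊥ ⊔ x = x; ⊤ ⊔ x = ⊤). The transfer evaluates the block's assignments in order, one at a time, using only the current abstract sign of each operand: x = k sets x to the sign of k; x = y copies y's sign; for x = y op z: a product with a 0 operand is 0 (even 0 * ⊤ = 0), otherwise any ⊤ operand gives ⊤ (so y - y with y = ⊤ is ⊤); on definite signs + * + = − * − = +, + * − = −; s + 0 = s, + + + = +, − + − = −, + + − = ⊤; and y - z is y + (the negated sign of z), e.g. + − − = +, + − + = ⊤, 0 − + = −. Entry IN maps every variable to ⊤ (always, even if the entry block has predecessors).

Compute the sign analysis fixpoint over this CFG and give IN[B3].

Fixpoint table:
  B0: | IN=(all ⊤) | OUT=(all ⊤)
  B1: | IN=(all ⊤) | OUT={e:-; rest ⊤}
  B2: | IN={e:-; rest ⊤} | OUT={b:-; rest ⊤}
  B3: | IN={b:-; rest ⊤} | OUT={b:-, d:+, f:+; rest ⊤}
  B4: | IN={b:-, d:+, f:+; rest ⊤} | OUT={b:-, f:+; rest ⊤}

Merge at B3: IN[B3] = OUT[B2] = {a: ⊤, b: -, c: ⊤, d: ⊤, e: ⊤, f: ⊤}

Answer: {a: ⊤, b: -, c: ⊤, d: ⊤, e: ⊤, f: ⊤}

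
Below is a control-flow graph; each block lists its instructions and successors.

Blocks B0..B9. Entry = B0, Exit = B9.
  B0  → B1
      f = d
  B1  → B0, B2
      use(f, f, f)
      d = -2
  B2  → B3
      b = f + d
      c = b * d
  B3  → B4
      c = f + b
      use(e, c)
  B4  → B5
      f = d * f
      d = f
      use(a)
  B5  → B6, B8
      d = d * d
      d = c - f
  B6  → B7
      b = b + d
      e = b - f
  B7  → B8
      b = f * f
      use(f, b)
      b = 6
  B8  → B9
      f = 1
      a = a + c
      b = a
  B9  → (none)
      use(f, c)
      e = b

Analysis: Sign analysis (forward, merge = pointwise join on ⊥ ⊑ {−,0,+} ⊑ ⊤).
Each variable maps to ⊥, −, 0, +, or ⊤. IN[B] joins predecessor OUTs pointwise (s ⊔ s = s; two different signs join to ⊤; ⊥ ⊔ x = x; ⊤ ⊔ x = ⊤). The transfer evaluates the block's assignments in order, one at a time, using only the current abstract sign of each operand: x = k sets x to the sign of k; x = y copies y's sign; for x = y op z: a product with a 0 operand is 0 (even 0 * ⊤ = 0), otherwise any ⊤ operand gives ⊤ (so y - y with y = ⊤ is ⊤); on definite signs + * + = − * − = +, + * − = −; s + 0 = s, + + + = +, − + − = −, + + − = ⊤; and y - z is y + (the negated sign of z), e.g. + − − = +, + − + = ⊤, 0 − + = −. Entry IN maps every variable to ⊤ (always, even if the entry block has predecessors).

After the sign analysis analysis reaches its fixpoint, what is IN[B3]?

Answer: {a: ⊤, b: ⊤, c: ⊤, d: -, e: ⊤, f: ⊤}

Working:
Converged values:
  B0:   IN=(all ⊤)   OUT=(all ⊤)
  B1:   IN=(all ⊤)   OUT={d:-; rest ⊤}
  B2:   IN={d:-; rest ⊤}   OUT={d:-; rest ⊤}
  B3:   IN={d:-; rest ⊤}   OUT={d:-; rest ⊤}
  B4:   IN={d:-; rest ⊤}   OUT=(all ⊤)
  B5:   IN=(all ⊤)   OUT=(all ⊤)
  B6:   IN=(all ⊤)   OUT=(all ⊤)
  B7:   IN=(all ⊤)   OUT={b:+; rest ⊤}
  B8:   IN=(all ⊤)   OUT={f:+; rest ⊤}
  B9:   IN={f:+; rest ⊤}   OUT={f:+; rest ⊤}

Merge at B3: IN[B3] = OUT[B2] = {a: ⊤, b: ⊤, c: ⊤, d: -, e: ⊤, f: ⊤}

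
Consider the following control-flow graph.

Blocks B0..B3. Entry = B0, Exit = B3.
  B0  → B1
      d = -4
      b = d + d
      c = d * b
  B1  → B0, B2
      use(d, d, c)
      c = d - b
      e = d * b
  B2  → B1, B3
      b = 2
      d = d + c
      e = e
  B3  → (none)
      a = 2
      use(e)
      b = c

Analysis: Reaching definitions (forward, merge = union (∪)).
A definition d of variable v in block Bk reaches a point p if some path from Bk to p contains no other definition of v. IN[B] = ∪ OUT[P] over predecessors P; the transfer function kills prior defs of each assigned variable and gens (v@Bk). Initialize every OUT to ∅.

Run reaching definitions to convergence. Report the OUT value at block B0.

Converged values:
  B0: | IN={b@B0, b@B2, c@B1, d@B0, d@B2, e@B1} | OUT={b@B0, c@B0, d@B0, e@B1}
  B1: | IN={b@B0, b@B2, c@B0, c@B1, d@B0, d@B2, e@B1, e@B2} | OUT={b@B0, b@B2, c@B1, d@B0, d@B2, e@B1}
  B2: | IN={b@B0, b@B2, c@B1, d@B0, d@B2, e@B1} | OUT={b@B2, c@B1, d@B2, e@B2}
  B3: | IN={b@B2, c@B1, d@B2, e@B2} | OUT={a@B3, b@B3, c@B1, d@B2, e@B2}

Merge at B0 (entry node, so the boundary value {} is joined with the incoming edge(s)): IN[B0] = {} ⊔ OUT[B1] = {b@B0, b@B2, c@B1, d@B0, d@B2, e@B1}
Applying B0's transfer function to that IN value gives OUT[B0] (row B0 above).

Answer: {b@B0, c@B0, d@B0, e@B1}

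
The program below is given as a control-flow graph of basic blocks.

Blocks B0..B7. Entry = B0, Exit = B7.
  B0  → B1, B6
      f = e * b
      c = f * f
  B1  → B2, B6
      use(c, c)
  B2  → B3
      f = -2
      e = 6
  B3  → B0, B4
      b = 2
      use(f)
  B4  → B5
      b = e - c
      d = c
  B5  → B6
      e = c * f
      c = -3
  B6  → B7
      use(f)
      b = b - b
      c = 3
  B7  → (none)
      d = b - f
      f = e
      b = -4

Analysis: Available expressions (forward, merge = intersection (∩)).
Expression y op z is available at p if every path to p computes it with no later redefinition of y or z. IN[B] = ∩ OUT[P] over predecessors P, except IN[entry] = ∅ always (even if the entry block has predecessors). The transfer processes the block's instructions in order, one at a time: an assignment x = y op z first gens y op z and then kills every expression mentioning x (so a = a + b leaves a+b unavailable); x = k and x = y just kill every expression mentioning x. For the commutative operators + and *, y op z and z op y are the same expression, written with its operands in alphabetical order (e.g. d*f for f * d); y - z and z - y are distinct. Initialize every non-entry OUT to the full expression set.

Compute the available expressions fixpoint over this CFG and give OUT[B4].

Converged values:
  B0:  IN={}  OUT={b*e, f*f}
  B1:  IN={b*e, f*f}  OUT={b*e, f*f}
  B2:  IN={b*e, f*f}  OUT={}
  B3:  IN={}  OUT={}
  B4:  IN={}  OUT={e-c}
  B5:  IN={e-c}  OUT={}
  B6:  IN={}  OUT={}
  B7:  IN={}  OUT={}

Merge at B4: IN[B4] = OUT[B3] = {}
Applying B4's transfer function to that IN value gives OUT[B4] (row B4 above).

Answer: {e-c}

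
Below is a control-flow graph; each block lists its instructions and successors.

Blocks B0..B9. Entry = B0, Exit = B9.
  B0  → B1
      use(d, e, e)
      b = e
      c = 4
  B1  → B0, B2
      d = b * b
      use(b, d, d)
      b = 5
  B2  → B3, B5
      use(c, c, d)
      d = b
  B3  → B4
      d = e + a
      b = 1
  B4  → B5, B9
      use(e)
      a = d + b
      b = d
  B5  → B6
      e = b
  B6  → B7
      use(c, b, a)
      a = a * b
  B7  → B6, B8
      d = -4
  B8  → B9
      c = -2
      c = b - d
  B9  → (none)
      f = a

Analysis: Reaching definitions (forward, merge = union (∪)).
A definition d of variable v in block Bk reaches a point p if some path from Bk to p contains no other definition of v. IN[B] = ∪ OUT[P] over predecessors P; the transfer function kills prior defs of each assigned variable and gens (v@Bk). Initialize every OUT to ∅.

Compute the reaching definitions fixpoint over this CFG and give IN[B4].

Answer: {b@B3, c@B0, d@B3}

Derivation:
Converged values:
  B0: | IN={b@B1, c@B0, d@B1} | OUT={b@B0, c@B0, d@B1}
  B1: | IN={b@B0, c@B0, d@B1} | OUT={b@B1, c@B0, d@B1}
  B2: | IN={b@B1, c@B0, d@B1} | OUT={b@B1, c@B0, d@B2}
  B3: | IN={b@B1, c@B0, d@B2} | OUT={b@B3, c@B0, d@B3}
  B4: | IN={b@B3, c@B0, d@B3} | OUT={a@B4, b@B4, c@B0, d@B3}
  B5: | IN={a@B4, b@B1, b@B4, c@B0, d@B2, d@B3} | OUT={a@B4, b@B1, b@B4, c@B0, d@B2, d@B3, e@B5}
  B6: | IN={a@B4, a@B6, b@B1, b@B4, c@B0, d@B2, d@B3, d@B7, e@B5} | OUT={a@B6, b@B1, b@B4, c@B0, d@B2, d@B3, d@B7, e@B5}
  B7: | IN={a@B6, b@B1, b@B4, c@B0, d@B2, d@B3, d@B7, e@B5} | OUT={a@B6, b@B1, b@B4, c@B0, d@B7, e@B5}
  B8: | IN={a@B6, b@B1, b@B4, c@B0, d@B7, e@B5} | OUT={a@B6, b@B1, b@B4, c@B8, d@B7, e@B5}
  B9: | IN={a@B4, a@B6, b@B1, b@B4, c@B0, c@B8, d@B3, d@B7, e@B5} | OUT={a@B4, a@B6, b@B1, b@B4, c@B0, c@B8, d@B3, d@B7, e@B5, f@B9}

Merge at B4: IN[B4] = OUT[B3] = {b@B3, c@B0, d@B3}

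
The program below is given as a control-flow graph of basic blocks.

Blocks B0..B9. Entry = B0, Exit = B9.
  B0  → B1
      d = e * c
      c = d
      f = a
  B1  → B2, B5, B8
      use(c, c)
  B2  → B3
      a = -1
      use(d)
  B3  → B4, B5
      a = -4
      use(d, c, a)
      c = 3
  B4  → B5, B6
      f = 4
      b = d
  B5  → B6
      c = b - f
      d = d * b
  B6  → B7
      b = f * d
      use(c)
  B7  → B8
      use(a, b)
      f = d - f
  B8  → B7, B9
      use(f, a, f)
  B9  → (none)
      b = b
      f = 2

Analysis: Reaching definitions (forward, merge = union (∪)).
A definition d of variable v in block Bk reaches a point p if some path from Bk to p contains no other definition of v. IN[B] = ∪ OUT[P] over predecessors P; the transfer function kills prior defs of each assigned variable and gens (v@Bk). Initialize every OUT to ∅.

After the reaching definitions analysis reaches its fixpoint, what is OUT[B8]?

Answer: {a@B3, b@B6, c@B0, c@B3, c@B5, d@B0, d@B5, f@B0, f@B7}

Trace:
Converged values:
  B0: | IN={} | OUT={c@B0, d@B0, f@B0}
  B1: | IN={c@B0, d@B0, f@B0} | OUT={c@B0, d@B0, f@B0}
  B2: | IN={c@B0, d@B0, f@B0} | OUT={a@B2, c@B0, d@B0, f@B0}
  B3: | IN={a@B2, c@B0, d@B0, f@B0} | OUT={a@B3, c@B3, d@B0, f@B0}
  B4: | IN={a@B3, c@B3, d@B0, f@B0} | OUT={a@B3, b@B4, c@B3, d@B0, f@B4}
  B5: | IN={a@B3, b@B4, c@B0, c@B3, d@B0, f@B0, f@B4} | OUT={a@B3, b@B4, c@B5, d@B5, f@B0, f@B4}
  B6: | IN={a@B3, b@B4, c@B3, c@B5, d@B0, d@B5, f@B0, f@B4} | OUT={a@B3, b@B6, c@B3, c@B5, d@B0, d@B5, f@B0, f@B4}
  B7: | IN={a@B3, b@B6, c@B0, c@B3, c@B5, d@B0, d@B5, f@B0, f@B4, f@B7} | OUT={a@B3, b@B6, c@B0, c@B3, c@B5, d@B0, d@B5, f@B7}
  B8: | IN={a@B3, b@B6, c@B0, c@B3, c@B5, d@B0, d@B5, f@B0, f@B7} | OUT={a@B3, b@B6, c@B0, c@B3, c@B5, d@B0, d@B5, f@B0, f@B7}
  B9: | IN={a@B3, b@B6, c@B0, c@B3, c@B5, d@B0, d@B5, f@B0, f@B7} | OUT={a@B3, b@B9, c@B0, c@B3, c@B5, d@B0, d@B5, f@B9}

Merge at B8: IN[B8] = OUT[B1] ⊔ OUT[B7] = {a@B3, b@B6, c@B0, c@B3, c@B5, d@B0, d@B5, f@B0, f@B7}
Applying B8's transfer function to that IN value gives OUT[B8] (row B8 above).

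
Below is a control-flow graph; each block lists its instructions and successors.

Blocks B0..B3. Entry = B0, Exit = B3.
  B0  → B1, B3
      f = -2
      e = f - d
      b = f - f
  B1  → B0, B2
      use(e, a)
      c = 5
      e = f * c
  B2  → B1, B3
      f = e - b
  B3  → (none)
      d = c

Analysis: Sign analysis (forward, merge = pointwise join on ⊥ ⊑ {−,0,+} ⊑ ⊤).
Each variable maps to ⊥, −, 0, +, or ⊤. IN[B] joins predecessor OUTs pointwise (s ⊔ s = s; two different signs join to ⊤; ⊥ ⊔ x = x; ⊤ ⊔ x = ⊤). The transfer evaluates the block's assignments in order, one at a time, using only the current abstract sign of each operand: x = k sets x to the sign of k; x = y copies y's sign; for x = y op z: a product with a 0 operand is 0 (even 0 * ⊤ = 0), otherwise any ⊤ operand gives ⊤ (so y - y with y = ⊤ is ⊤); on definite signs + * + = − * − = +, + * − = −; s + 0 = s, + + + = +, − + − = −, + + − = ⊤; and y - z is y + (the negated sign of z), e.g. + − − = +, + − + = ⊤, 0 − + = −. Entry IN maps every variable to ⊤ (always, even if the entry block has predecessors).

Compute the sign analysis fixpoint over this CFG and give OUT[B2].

Per-block solution:
  B0: | IN=(all ⊤) | OUT={f:-; rest ⊤}
  B1: | IN=(all ⊤) | OUT={c:+; rest ⊤}
  B2: | IN={c:+; rest ⊤} | OUT={c:+; rest ⊤}
  B3: | IN=(all ⊤) | OUT=(all ⊤)

Merge at B2: IN[B2] = OUT[B1] = {a: ⊤, b: ⊤, c: +, d: ⊤, e: ⊤, f: ⊤}
Applying B2's transfer function to that IN value gives OUT[B2] (row B2 above).

Answer: {a: ⊤, b: ⊤, c: +, d: ⊤, e: ⊤, f: ⊤}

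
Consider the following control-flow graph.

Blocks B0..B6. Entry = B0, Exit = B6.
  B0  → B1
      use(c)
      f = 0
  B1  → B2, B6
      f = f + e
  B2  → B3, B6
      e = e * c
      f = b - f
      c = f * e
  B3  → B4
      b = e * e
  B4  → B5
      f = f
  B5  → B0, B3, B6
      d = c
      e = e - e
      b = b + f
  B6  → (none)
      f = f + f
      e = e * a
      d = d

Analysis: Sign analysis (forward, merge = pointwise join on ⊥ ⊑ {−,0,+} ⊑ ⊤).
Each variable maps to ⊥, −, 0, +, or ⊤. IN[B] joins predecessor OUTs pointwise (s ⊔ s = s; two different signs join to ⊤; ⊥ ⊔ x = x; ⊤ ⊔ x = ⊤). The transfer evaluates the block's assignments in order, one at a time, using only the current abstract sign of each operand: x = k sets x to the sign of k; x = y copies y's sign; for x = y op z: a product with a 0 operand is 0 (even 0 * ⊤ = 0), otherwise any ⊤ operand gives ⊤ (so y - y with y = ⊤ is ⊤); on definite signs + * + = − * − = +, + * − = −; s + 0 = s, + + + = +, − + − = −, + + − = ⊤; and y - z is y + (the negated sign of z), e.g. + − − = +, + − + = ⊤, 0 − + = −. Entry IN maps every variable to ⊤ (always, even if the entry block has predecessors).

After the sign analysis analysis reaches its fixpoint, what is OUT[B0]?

Answer: {a: ⊤, b: ⊤, c: ⊤, d: ⊤, e: ⊤, f: 0}

Derivation:
Fixpoint table:
  B0:   IN=(all ⊤)   OUT={f:0; rest ⊤}
  B1:   IN={f:0; rest ⊤}   OUT=(all ⊤)
  B2:   IN=(all ⊤)   OUT=(all ⊤)
  B3:   IN=(all ⊤)   OUT=(all ⊤)
  B4:   IN=(all ⊤)   OUT=(all ⊤)
  B5:   IN=(all ⊤)   OUT=(all ⊤)
  B6:   IN=(all ⊤)   OUT=(all ⊤)

Merge at B0 (entry node, so the boundary value (all ⊤) is joined with the incoming edge(s)): IN[B0] = (all ⊤) ⊔ OUT[B5] = {a: ⊤, b: ⊤, c: ⊤, d: ⊤, e: ⊤, f: ⊤}
Applying B0's transfer function to that IN value gives OUT[B0] (row B0 above).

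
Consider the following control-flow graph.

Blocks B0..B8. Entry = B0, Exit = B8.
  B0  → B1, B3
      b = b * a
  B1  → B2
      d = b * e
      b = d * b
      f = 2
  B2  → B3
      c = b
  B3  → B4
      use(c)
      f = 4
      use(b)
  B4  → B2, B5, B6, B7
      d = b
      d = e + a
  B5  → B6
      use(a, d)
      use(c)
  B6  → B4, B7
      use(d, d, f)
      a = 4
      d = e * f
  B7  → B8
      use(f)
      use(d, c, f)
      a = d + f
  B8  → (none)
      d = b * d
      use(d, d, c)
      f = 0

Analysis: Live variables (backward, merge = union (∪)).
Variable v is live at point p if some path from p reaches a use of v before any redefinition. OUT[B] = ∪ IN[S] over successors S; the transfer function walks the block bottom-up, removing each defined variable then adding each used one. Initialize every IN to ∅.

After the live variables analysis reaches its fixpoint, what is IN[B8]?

Answer: {b, c, d}

Derivation:
Converged values:
  B0:  IN={a, b, c, e}  OUT={a, b, c, e}
  B1:  IN={a, b, e}  OUT={a, b, e}
  B2:  IN={a, b, e}  OUT={a, b, c, e}
  B3:  IN={a, b, c, e}  OUT={a, b, c, e, f}
  B4:  IN={a, b, c, e, f}  OUT={a, b, c, d, e, f}
  B5:  IN={a, b, c, d, e, f}  OUT={b, c, d, e, f}
  B6:  IN={b, c, d, e, f}  OUT={a, b, c, d, e, f}
  B7:  IN={b, c, d, f}  OUT={b, c, d}
  B8:  IN={b, c, d}  OUT={}

B8 is the boundary node: OUT[B8] = {}
Applying B8's transfer function to that OUT value gives IN[B8] (row B8 above).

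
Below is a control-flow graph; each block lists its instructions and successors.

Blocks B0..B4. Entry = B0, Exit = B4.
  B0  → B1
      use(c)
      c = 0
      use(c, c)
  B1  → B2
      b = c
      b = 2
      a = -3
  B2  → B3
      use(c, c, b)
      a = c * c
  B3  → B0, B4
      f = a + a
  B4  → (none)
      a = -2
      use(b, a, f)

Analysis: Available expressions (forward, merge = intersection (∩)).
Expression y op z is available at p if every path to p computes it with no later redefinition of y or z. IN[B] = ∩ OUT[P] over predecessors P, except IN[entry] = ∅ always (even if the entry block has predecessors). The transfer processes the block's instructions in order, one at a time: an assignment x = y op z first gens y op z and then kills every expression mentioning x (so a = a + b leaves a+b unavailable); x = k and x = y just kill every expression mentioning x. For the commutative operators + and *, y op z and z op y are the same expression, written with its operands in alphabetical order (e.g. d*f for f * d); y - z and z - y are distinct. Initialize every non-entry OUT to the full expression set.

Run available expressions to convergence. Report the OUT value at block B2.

Answer: {c*c}

Working:
Per-block solution:
  B0:  IN={}  OUT={}
  B1:  IN={}  OUT={}
  B2:  IN={}  OUT={c*c}
  B3:  IN={c*c}  OUT={a+a, c*c}
  B4:  IN={a+a, c*c}  OUT={c*c}

Merge at B2: IN[B2] = OUT[B1] = {}
Applying B2's transfer function to that IN value gives OUT[B2] (row B2 above).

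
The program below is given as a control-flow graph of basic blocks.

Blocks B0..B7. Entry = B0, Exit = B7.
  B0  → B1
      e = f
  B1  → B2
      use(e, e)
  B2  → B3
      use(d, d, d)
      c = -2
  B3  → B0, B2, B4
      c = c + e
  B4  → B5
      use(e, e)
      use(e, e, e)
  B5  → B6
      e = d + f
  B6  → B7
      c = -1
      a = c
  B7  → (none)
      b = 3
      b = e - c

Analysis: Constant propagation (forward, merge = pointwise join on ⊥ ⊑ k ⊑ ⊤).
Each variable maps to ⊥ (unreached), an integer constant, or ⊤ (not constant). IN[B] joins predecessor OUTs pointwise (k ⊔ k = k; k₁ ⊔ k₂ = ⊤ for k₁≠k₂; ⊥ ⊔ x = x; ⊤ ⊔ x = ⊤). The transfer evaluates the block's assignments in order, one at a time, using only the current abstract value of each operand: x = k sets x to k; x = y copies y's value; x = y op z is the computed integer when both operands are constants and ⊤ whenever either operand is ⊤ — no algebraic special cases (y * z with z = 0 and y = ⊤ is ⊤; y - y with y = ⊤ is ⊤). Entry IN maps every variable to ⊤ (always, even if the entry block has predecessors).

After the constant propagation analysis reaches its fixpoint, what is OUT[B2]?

Answer: {a: ⊤, b: ⊤, c: -2, d: ⊤, e: ⊤, f: ⊤}

Derivation:
Per-block solution:
  B0:  IN=(all ⊤)  OUT=(all ⊤)
  B1:  IN=(all ⊤)  OUT=(all ⊤)
  B2:  IN=(all ⊤)  OUT={c:-2; rest ⊤}
  B3:  IN={c:-2; rest ⊤}  OUT=(all ⊤)
  B4:  IN=(all ⊤)  OUT=(all ⊤)
  B5:  IN=(all ⊤)  OUT=(all ⊤)
  B6:  IN=(all ⊤)  OUT={a:-1, c:-1; rest ⊤}
  B7:  IN={a:-1, c:-1; rest ⊤}  OUT={a:-1, c:-1; rest ⊤}

Merge at B2: IN[B2] = OUT[B1] ⊔ OUT[B3] = {a: ⊤, b: ⊤, c: ⊤, d: ⊤, e: ⊤, f: ⊤}
Applying B2's transfer function to that IN value gives OUT[B2] (row B2 above).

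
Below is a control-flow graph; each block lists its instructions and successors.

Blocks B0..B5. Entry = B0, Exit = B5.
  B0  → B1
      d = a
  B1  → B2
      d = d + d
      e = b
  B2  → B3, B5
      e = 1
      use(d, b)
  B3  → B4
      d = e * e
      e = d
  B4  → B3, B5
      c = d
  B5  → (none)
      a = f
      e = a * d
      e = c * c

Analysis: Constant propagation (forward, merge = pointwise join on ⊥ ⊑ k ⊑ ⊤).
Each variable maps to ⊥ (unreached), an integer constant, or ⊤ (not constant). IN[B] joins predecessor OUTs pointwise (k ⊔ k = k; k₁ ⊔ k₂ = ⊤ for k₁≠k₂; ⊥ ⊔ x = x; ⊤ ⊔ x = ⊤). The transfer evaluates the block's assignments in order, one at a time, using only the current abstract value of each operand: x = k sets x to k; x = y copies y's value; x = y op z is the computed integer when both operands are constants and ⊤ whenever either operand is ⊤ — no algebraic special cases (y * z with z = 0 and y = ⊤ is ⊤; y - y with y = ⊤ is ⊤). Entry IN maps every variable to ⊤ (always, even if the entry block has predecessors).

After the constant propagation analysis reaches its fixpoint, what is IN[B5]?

Answer: {a: ⊤, b: ⊤, c: ⊤, d: ⊤, e: 1, f: ⊤}

Working:
Converged values:
  B0:   IN=(all ⊤)   OUT=(all ⊤)
  B1:   IN=(all ⊤)   OUT=(all ⊤)
  B2:   IN=(all ⊤)   OUT={e:1; rest ⊤}
  B3:   IN={e:1; rest ⊤}   OUT={d:1, e:1; rest ⊤}
  B4:   IN={d:1, e:1; rest ⊤}   OUT={c:1, d:1, e:1; rest ⊤}
  B5:   IN={e:1; rest ⊤}   OUT=(all ⊤)

Merge at B5: IN[B5] = OUT[B2] ⊔ OUT[B4] = {a: ⊤, b: ⊤, c: ⊤, d: ⊤, e: 1, f: ⊤}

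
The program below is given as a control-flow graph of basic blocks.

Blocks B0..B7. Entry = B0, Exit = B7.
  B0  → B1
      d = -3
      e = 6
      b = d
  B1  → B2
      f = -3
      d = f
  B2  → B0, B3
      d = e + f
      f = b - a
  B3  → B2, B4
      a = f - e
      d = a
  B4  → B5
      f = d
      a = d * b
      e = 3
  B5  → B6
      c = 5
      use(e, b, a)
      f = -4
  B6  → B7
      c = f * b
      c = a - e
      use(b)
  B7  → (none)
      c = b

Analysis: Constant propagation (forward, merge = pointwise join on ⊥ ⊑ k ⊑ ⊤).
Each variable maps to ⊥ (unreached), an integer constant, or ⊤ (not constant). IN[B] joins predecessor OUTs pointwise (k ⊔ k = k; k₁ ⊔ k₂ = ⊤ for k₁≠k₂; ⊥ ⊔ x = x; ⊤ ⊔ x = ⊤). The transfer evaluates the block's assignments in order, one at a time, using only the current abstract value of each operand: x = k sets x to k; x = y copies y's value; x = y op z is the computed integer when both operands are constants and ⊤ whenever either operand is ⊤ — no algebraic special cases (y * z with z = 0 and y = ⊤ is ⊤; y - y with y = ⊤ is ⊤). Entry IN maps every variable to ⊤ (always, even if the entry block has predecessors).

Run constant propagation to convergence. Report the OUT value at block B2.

Answer: {a: ⊤, b: -3, c: ⊤, d: ⊤, e: 6, f: ⊤}

Working:
Per-block solution:
  B0:   IN=(all ⊤)   OUT={b:-3, d:-3, e:6; rest ⊤}
  B1:   IN={b:-3, d:-3, e:6; rest ⊤}   OUT={b:-3, d:-3, e:6, f:-3; rest ⊤}
  B2:   IN={b:-3, e:6; rest ⊤}   OUT={b:-3, e:6; rest ⊤}
  B3:   IN={b:-3, e:6; rest ⊤}   OUT={b:-3, e:6; rest ⊤}
  B4:   IN={b:-3, e:6; rest ⊤}   OUT={b:-3, e:3; rest ⊤}
  B5:   IN={b:-3, e:3; rest ⊤}   OUT={b:-3, c:5, e:3, f:-4; rest ⊤}
  B6:   IN={b:-3, c:5, e:3, f:-4; rest ⊤}   OUT={b:-3, e:3, f:-4; rest ⊤}
  B7:   IN={b:-3, e:3, f:-4; rest ⊤}   OUT={b:-3, c:-3, e:3, f:-4; rest ⊤}

Merge at B2: IN[B2] = OUT[B1] ⊔ OUT[B3] = {a: ⊤, b: -3, c: ⊤, d: ⊤, e: 6, f: ⊤}
Applying B2's transfer function to that IN value gives OUT[B2] (row B2 above).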